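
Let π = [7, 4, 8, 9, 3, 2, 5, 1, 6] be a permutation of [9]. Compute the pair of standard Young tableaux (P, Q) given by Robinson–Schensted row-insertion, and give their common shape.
P = [1, 5, 6] / [2, 8, 9] / [3] / [4] / [7];  Q = [1, 3, 4] / [2, 7, 9] / [5] / [6] / [8];  common shape = (3, 3, 1, 1, 1)

Row-insert the values π_1, π_2, … into P one at a time, bumping the leftmost entry strictly greater than the inserted value down to the next row. The recording tableau Q records, in position (i, j), the step at which that cell was added to P.
  Insert 7 (step 1): P = [7];  Q = [1]
  Insert 4 (step 2): P = [4] / [7];  Q = [1] / [2]
  Insert 8 (step 3): P = [4, 8] / [7];  Q = [1, 3] / [2]
  Insert 9 (step 4): P = [4, 8, 9] / [7];  Q = [1, 3, 4] / [2]
  Insert 3 (step 5): P = [3, 8, 9] / [4] / [7];  Q = [1, 3, 4] / [2] / [5]
  Insert 2 (step 6): P = [2, 8, 9] / [3] / [4] / [7];  Q = [1, 3, 4] / [2] / [5] / [6]
  Insert 5 (step 7): P = [2, 5, 9] / [3, 8] / [4] / [7];  Q = [1, 3, 4] / [2, 7] / [5] / [6]
  Insert 1 (step 8): P = [1, 5, 9] / [2, 8] / [3] / [4] / [7];  Q = [1, 3, 4] / [2, 7] / [5] / [6] / [8]
  Insert 6 (step 9): P = [1, 5, 6] / [2, 8, 9] / [3] / [4] / [7];  Q = [1, 3, 4] / [2, 7, 9] / [5] / [6] / [8]
Final shape: (3, 3, 1, 1, 1).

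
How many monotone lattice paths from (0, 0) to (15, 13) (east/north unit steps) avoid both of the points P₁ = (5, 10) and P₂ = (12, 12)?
Number of paths = 26199110

Inclusion–exclusion. Total paths: C(28, 15) = 37442160. Through P₁: C(15, 5)·C(13, 10) = 858858. Through P₂: C(24, 12)·C(4, 3) = 10816624. Since P₁ is strictly southwest of P₂, a monotone path through both must visit P₁ then P₂; paths through both = C(15, 5)·C(9, 7)·C(4, 3) = 432432. Avoid both = 37442160 − 858858 − 10816624 + 432432 = 26199110.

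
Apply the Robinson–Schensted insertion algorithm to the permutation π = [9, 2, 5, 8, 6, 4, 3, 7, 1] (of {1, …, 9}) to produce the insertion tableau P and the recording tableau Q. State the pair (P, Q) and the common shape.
P = [1, 3, 6, 7] / [2] / [4] / [5] / [8] / [9];  Q = [1, 3, 4, 8] / [2] / [5] / [6] / [7] / [9];  common shape = (4, 1, 1, 1, 1, 1)

Row-insert the values π_1, π_2, … into P one at a time, bumping the leftmost entry strictly greater than the inserted value down to the next row. The recording tableau Q records, in position (i, j), the step at which that cell was added to P.
  Insert 9 (step 1): P = [9];  Q = [1]
  Insert 2 (step 2): P = [2] / [9];  Q = [1] / [2]
  Insert 5 (step 3): P = [2, 5] / [9];  Q = [1, 3] / [2]
  Insert 8 (step 4): P = [2, 5, 8] / [9];  Q = [1, 3, 4] / [2]
  Insert 6 (step 5): P = [2, 5, 6] / [8] / [9];  Q = [1, 3, 4] / [2] / [5]
  Insert 4 (step 6): P = [2, 4, 6] / [5] / [8] / [9];  Q = [1, 3, 4] / [2] / [5] / [6]
  Insert 3 (step 7): P = [2, 3, 6] / [4] / [5] / [8] / [9];  Q = [1, 3, 4] / [2] / [5] / [6] / [7]
  Insert 7 (step 8): P = [2, 3, 6, 7] / [4] / [5] / [8] / [9];  Q = [1, 3, 4, 8] / [2] / [5] / [6] / [7]
  Insert 1 (step 9): P = [1, 3, 6, 7] / [2] / [4] / [5] / [8] / [9];  Q = [1, 3, 4, 8] / [2] / [5] / [6] / [7] / [9]
Final shape: (4, 1, 1, 1, 1, 1).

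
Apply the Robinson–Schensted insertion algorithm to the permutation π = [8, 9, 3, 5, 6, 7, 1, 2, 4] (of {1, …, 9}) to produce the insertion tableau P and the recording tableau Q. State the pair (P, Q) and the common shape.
P = [1, 2, 4, 7] / [3, 5, 6] / [8, 9];  Q = [1, 2, 5, 6] / [3, 4, 9] / [7, 8];  common shape = (4, 3, 2)

Row-insert the values π_1, π_2, … into P one at a time, bumping the leftmost entry strictly greater than the inserted value down to the next row. The recording tableau Q records, in position (i, j), the step at which that cell was added to P.
  Insert 8 (step 1): P = [8];  Q = [1]
  Insert 9 (step 2): P = [8, 9];  Q = [1, 2]
  Insert 3 (step 3): P = [3, 9] / [8];  Q = [1, 2] / [3]
  Insert 5 (step 4): P = [3, 5] / [8, 9];  Q = [1, 2] / [3, 4]
  Insert 6 (step 5): P = [3, 5, 6] / [8, 9];  Q = [1, 2, 5] / [3, 4]
  Insert 7 (step 6): P = [3, 5, 6, 7] / [8, 9];  Q = [1, 2, 5, 6] / [3, 4]
  Insert 1 (step 7): P = [1, 5, 6, 7] / [3, 9] / [8];  Q = [1, 2, 5, 6] / [3, 4] / [7]
  Insert 2 (step 8): P = [1, 2, 6, 7] / [3, 5] / [8, 9];  Q = [1, 2, 5, 6] / [3, 4] / [7, 8]
  Insert 4 (step 9): P = [1, 2, 4, 7] / [3, 5, 6] / [8, 9];  Q = [1, 2, 5, 6] / [3, 4, 9] / [7, 8]
Final shape: (4, 3, 2).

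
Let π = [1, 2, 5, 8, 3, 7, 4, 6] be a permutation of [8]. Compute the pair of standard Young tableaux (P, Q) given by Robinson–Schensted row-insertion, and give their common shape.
P = [1, 2, 3, 4, 6] / [5, 7] / [8];  Q = [1, 2, 3, 4, 8] / [5, 6] / [7];  common shape = (5, 2, 1)

Row-insert the values π_1, π_2, … into P one at a time, bumping the leftmost entry strictly greater than the inserted value down to the next row. The recording tableau Q records, in position (i, j), the step at which that cell was added to P.
  Insert 1 (step 1): P = [1];  Q = [1]
  Insert 2 (step 2): P = [1, 2];  Q = [1, 2]
  Insert 5 (step 3): P = [1, 2, 5];  Q = [1, 2, 3]
  Insert 8 (step 4): P = [1, 2, 5, 8];  Q = [1, 2, 3, 4]
  Insert 3 (step 5): P = [1, 2, 3, 8] / [5];  Q = [1, 2, 3, 4] / [5]
  Insert 7 (step 6): P = [1, 2, 3, 7] / [5, 8];  Q = [1, 2, 3, 4] / [5, 6]
  Insert 4 (step 7): P = [1, 2, 3, 4] / [5, 7] / [8];  Q = [1, 2, 3, 4] / [5, 6] / [7]
  Insert 6 (step 8): P = [1, 2, 3, 4, 6] / [5, 7] / [8];  Q = [1, 2, 3, 4, 8] / [5, 6] / [7]
Final shape: (5, 2, 1).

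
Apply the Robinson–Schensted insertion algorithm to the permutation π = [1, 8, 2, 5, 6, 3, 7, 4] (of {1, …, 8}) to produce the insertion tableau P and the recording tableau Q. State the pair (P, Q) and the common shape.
P = [1, 2, 3, 4, 7] / [5, 6] / [8];  Q = [1, 2, 4, 5, 7] / [3, 8] / [6];  common shape = (5, 2, 1)

Row-insert the values π_1, π_2, … into P one at a time, bumping the leftmost entry strictly greater than the inserted value down to the next row. The recording tableau Q records, in position (i, j), the step at which that cell was added to P.
  Insert 1 (step 1): P = [1];  Q = [1]
  Insert 8 (step 2): P = [1, 8];  Q = [1, 2]
  Insert 2 (step 3): P = [1, 2] / [8];  Q = [1, 2] / [3]
  Insert 5 (step 4): P = [1, 2, 5] / [8];  Q = [1, 2, 4] / [3]
  Insert 6 (step 5): P = [1, 2, 5, 6] / [8];  Q = [1, 2, 4, 5] / [3]
  Insert 3 (step 6): P = [1, 2, 3, 6] / [5] / [8];  Q = [1, 2, 4, 5] / [3] / [6]
  Insert 7 (step 7): P = [1, 2, 3, 6, 7] / [5] / [8];  Q = [1, 2, 4, 5, 7] / [3] / [6]
  Insert 4 (step 8): P = [1, 2, 3, 4, 7] / [5, 6] / [8];  Q = [1, 2, 4, 5, 7] / [3, 8] / [6]
Final shape: (5, 2, 1).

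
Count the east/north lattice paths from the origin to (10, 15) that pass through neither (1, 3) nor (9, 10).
Number of paths = 1693212

Inclusion–exclusion. Total paths: C(25, 10) = 3268760. Through P₁: C(4, 1)·C(21, 9) = 1175720. Through P₂: C(19, 9)·C(6, 1) = 554268. Since P₁ is strictly southwest of P₂, a monotone path through both must visit P₁ then P₂; paths through both = C(4, 1)·C(15, 8)·C(6, 1) = 154440. Avoid both = 3268760 − 1175720 − 554268 + 154440 = 1693212.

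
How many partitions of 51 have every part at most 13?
p(51, parts ≤ 13) = 129883

Use the recurrence p(n, m) = p(n, m−1) + p(n−m, m): either the largest part is < m (count p(n, m−1)) or the largest part is exactly m (remove one copy of m, count p(n−m, m)). With p(0, ·) = 1 this gives p(51, parts ≤ 13) = 129883. (By conjugating Young diagrams, this also counts partitions of 51 into at most 13 parts.)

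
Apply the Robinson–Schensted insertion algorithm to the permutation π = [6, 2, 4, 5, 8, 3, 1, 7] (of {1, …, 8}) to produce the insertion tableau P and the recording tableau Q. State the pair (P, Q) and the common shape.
P = [1, 3, 5, 7] / [2, 8] / [4] / [6];  Q = [1, 3, 4, 5] / [2, 8] / [6] / [7];  common shape = (4, 2, 1, 1)

Row-insert the values π_1, π_2, … into P one at a time, bumping the leftmost entry strictly greater than the inserted value down to the next row. The recording tableau Q records, in position (i, j), the step at which that cell was added to P.
  Insert 6 (step 1): P = [6];  Q = [1]
  Insert 2 (step 2): P = [2] / [6];  Q = [1] / [2]
  Insert 4 (step 3): P = [2, 4] / [6];  Q = [1, 3] / [2]
  Insert 5 (step 4): P = [2, 4, 5] / [6];  Q = [1, 3, 4] / [2]
  Insert 8 (step 5): P = [2, 4, 5, 8] / [6];  Q = [1, 3, 4, 5] / [2]
  Insert 3 (step 6): P = [2, 3, 5, 8] / [4] / [6];  Q = [1, 3, 4, 5] / [2] / [6]
  Insert 1 (step 7): P = [1, 3, 5, 8] / [2] / [4] / [6];  Q = [1, 3, 4, 5] / [2] / [6] / [7]
  Insert 7 (step 8): P = [1, 3, 5, 7] / [2, 8] / [4] / [6];  Q = [1, 3, 4, 5] / [2, 8] / [6] / [7]
Final shape: (4, 2, 1, 1).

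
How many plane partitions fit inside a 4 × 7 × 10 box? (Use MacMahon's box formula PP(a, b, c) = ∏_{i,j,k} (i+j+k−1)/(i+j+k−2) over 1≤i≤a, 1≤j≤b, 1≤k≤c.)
PP(4, 7, 10) = 69951472754592

Evaluate the triple product over i = 1..4, j = 1..7, k = 1..10. The factors are (2/1) · (3/2) · (4/3) · (5/4) · (6/5) · (7/6) · (8/7) · (9/8) · … (280 factors total). The numerators and denominators telescope so the product is an integer; carrying out the multiplication exactly gives PP(4, 7, 10) = 69951472754592.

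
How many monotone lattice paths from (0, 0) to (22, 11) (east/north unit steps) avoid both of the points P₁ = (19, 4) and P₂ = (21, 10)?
Number of paths = 104265670

Inclusion–exclusion. Total paths: C(33, 22) = 193536720. Through P₁: C(23, 19)·C(10, 3) = 1062600. Through P₂: C(31, 21)·C(2, 1) = 88704330. Since P₁ is strictly southwest of P₂, a monotone path through both must visit P₁ then P₂; paths through both = C(23, 19)·C(8, 2)·C(2, 1) = 495880. Avoid both = 193536720 − 1062600 − 88704330 + 495880 = 104265670.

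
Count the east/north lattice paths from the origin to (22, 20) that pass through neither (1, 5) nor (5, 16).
Number of paths = 480311420445

Inclusion–exclusion. Total paths: C(42, 22) = 513791607420. Through P₁: C(6, 1)·C(36, 21) = 33407415360. Through P₂: C(21, 5)·C(21, 17) = 121788765. Since P₁ is strictly southwest of P₂, a monotone path through both must visit P₁ then P₂; paths through both = C(6, 1)·C(15, 4)·C(21, 17) = 49017150. Avoid both = 513791607420 − 33407415360 − 121788765 + 49017150 = 480311420445.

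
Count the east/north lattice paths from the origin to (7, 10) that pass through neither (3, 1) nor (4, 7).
Number of paths = 10548

Inclusion–exclusion. Total paths: C(17, 7) = 19448. Through P₁: C(4, 3)·C(13, 4) = 2860. Through P₂: C(11, 4)·C(6, 3) = 6600. Since P₁ is strictly southwest of P₂, a monotone path through both must visit P₁ then P₂; paths through both = C(4, 3)·C(7, 1)·C(6, 3) = 560. Avoid both = 19448 − 2860 − 6600 + 560 = 10548.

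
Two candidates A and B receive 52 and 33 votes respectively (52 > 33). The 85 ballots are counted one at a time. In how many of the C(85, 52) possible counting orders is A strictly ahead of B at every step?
Strict-lead orderings = 89909067629575367826534

Total orderings of the 85 votes with 52 for A: C(85, 52) = 402224776237574013960810. By the Bertrand ballot formula (Cycle Lemma / reflection principle), the number of orderings in which A is strictly ahead of B throughout is (p − q)/(p + q) · C(p + q, p) = (52 − 33)/(52 + 33) · 402224776237574013960810 = 89909067629575367826534.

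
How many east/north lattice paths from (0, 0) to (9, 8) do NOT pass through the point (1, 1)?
Number of paths = 11440

Total paths from (0, 0) to (9, 8): C(17, 9) = 24310. Paths through (1, 1): (paths (0, 0) → (1, 1)) × (paths (1, 1) → (9, 8)) = C(2, 1) · C(15, 8) = 2 · 6435 = 12870. Avoidance count = 24310 − 12870 = 11440.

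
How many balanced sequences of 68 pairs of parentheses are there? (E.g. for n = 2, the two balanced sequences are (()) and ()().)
C_68 = 86218923998960285726185640663701108500

These balanced parentheses are counted by the Catalan number C_n = (1/(n + 1)) · C(2n, n). For n = 68: C_68 = (1/69) · C(136, 68) = 5949105755928259715106809205795376486500/69 = 86218923998960285726185640663701108500.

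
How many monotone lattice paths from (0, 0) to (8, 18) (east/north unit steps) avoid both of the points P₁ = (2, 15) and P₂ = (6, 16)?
Number of paths = 1107253

Inclusion–exclusion. Total paths: C(26, 8) = 1562275. Through P₁: C(17, 2)·C(9, 6) = 11424. Through P₂: C(22, 6)·C(4, 2) = 447678. Since P₁ is strictly southwest of P₂, a monotone path through both must visit P₁ then P₂; paths through both = C(17, 2)·C(5, 4)·C(4, 2) = 4080. Avoid both = 1562275 − 11424 − 447678 + 4080 = 1107253.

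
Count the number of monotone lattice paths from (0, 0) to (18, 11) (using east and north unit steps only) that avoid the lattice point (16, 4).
Number of paths = 34422870

Total paths from (0, 0) to (18, 11): C(29, 18) = 34597290. Paths through (16, 4): (paths (0, 0) → (16, 4)) × (paths (16, 4) → (18, 11)) = C(20, 16) · C(9, 2) = 4845 · 36 = 174420. Avoidance count = 34597290 − 174420 = 34422870.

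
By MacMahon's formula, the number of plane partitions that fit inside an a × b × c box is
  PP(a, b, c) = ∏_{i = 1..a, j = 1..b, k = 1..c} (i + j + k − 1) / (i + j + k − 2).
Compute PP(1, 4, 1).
PP(1, 4, 1) = 5

Evaluate the triple product over i = 1..1, j = 1..4, k = 1..1. The factors are (2/1) · (3/2) · (4/3) · (5/4). The numerators and denominators telescope so the product is an integer; carrying out the multiplication exactly gives PP(1, 4, 1) = 5.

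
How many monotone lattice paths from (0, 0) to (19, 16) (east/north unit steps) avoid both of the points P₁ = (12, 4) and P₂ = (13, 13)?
Number of paths = 3096101190

Inclusion–exclusion. Total paths: C(35, 19) = 4059928950. Through P₁: C(16, 12)·C(19, 7) = 91706160. Through P₂: C(26, 13)·C(9, 6) = 873650400. Since P₁ is strictly southwest of P₂, a monotone path through both must visit P₁ then P₂; paths through both = C(16, 12)·C(10, 1)·C(9, 6) = 1528800. Avoid both = 4059928950 − 91706160 − 873650400 + 1528800 = 3096101190.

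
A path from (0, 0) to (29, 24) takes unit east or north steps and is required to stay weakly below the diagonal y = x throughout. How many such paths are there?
Number of paths = 155851062397940

By the reflection principle (André's argument), the number of monotone paths to (29, 24) with n ≤ m that never go above y = x is C(53, 29) − C(53, 30) = 779255311989700 − 623404249591760 = 155851062397940.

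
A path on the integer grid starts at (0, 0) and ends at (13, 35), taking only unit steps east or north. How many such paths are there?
Number of paths = 192928249296

A monotone lattice path from (0, 0) to (13, 35) consists of 13 east steps and 35 north steps in some order, so it is determined by which 13 of the 48 steps are east. The count is C(48, 13) = 192928249296.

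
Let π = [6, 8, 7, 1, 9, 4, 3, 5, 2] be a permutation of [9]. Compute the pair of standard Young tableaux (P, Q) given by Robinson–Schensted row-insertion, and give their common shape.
P = [1, 2, 5] / [3, 7, 9] / [4] / [6] / [8];  Q = [1, 2, 5] / [3, 6, 8] / [4] / [7] / [9];  common shape = (3, 3, 1, 1, 1)

Row-insert the values π_1, π_2, … into P one at a time, bumping the leftmost entry strictly greater than the inserted value down to the next row. The recording tableau Q records, in position (i, j), the step at which that cell was added to P.
  Insert 6 (step 1): P = [6];  Q = [1]
  Insert 8 (step 2): P = [6, 8];  Q = [1, 2]
  Insert 7 (step 3): P = [6, 7] / [8];  Q = [1, 2] / [3]
  Insert 1 (step 4): P = [1, 7] / [6] / [8];  Q = [1, 2] / [3] / [4]
  Insert 9 (step 5): P = [1, 7, 9] / [6] / [8];  Q = [1, 2, 5] / [3] / [4]
  Insert 4 (step 6): P = [1, 4, 9] / [6, 7] / [8];  Q = [1, 2, 5] / [3, 6] / [4]
  Insert 3 (step 7): P = [1, 3, 9] / [4, 7] / [6] / [8];  Q = [1, 2, 5] / [3, 6] / [4] / [7]
  Insert 5 (step 8): P = [1, 3, 5] / [4, 7, 9] / [6] / [8];  Q = [1, 2, 5] / [3, 6, 8] / [4] / [7]
  Insert 2 (step 9): P = [1, 2, 5] / [3, 7, 9] / [4] / [6] / [8];  Q = [1, 2, 5] / [3, 6, 8] / [4] / [7] / [9]
Final shape: (3, 3, 1, 1, 1).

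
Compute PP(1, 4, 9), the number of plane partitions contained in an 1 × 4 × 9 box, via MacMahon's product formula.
PP(1, 4, 9) = 715

Evaluate the triple product over i = 1..1, j = 1..4, k = 1..9. The factors are (2/1) · (3/2) · (4/3) · (5/4) · (6/5) · (7/6) · (8/7) · (9/8) · … (36 factors total). The numerators and denominators telescope so the product is an integer; carrying out the multiplication exactly gives PP(1, 4, 9) = 715.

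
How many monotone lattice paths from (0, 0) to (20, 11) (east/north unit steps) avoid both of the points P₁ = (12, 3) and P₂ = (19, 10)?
Number of paths = 41879565

Inclusion–exclusion. Total paths: C(31, 20) = 84672315. Through P₁: C(15, 12)·C(16, 8) = 5855850. Through P₂: C(29, 19)·C(2, 1) = 40060020. Since P₁ is strictly southwest of P₂, a monotone path through both must visit P₁ then P₂; paths through both = C(15, 12)·C(14, 7)·C(2, 1) = 3123120. Avoid both = 84672315 − 5855850 − 40060020 + 3123120 = 41879565.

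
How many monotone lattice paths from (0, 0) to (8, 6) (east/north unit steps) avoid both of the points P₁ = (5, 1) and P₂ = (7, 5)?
Number of paths = 1263

Inclusion–exclusion. Total paths: C(14, 8) = 3003. Through P₁: C(6, 5)·C(8, 3) = 336. Through P₂: C(12, 7)·C(2, 1) = 1584. Since P₁ is strictly southwest of P₂, a monotone path through both must visit P₁ then P₂; paths through both = C(6, 5)·C(6, 2)·C(2, 1) = 180. Avoid both = 3003 − 336 − 1584 + 180 = 1263.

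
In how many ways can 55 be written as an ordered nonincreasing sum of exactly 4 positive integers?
p(55, 4 parts) = 1215

Partitions of n into exactly k parts are in bijection with partitions of n − k into at most k parts (subtract 1 from each part). So p(55, exactly 4) = p(51, parts ≤ 4). Computing via the recurrence p(m, j) = p(m, j−1) + p(m−j, j) gives 1215.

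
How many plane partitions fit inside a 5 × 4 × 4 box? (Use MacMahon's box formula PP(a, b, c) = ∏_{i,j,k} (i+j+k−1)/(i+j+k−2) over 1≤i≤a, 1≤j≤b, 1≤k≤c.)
PP(5, 4, 4) = 1646568

Evaluate the triple product over i = 1..5, j = 1..4, k = 1..4. The factors are (2/1) · (3/2) · (4/3) · (5/4) · (3/2) · (4/3) · (5/4) · (6/5) · … (80 factors total). The numerators and denominators telescope so the product is an integer; carrying out the multiplication exactly gives PP(5, 4, 4) = 1646568.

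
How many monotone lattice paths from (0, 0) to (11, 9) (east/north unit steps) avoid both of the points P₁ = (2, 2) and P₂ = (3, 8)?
Number of paths = 98213

Inclusion–exclusion. Total paths: C(20, 11) = 167960. Through P₁: C(4, 2)·C(16, 9) = 68640. Through P₂: C(11, 3)·C(9, 8) = 1485. Since P₁ is strictly southwest of P₂, a monotone path through both must visit P₁ then P₂; paths through both = C(4, 2)·C(7, 1)·C(9, 8) = 378. Avoid both = 167960 − 68640 − 1485 + 378 = 98213.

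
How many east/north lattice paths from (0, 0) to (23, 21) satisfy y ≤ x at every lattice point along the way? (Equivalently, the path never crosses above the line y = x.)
Number of paths = 251577050010

By the reflection principle (André's argument), the number of monotone paths to (23, 21) with n ≤ m that never go above y = x is C(44, 23) − C(44, 24) = 2012616400080 − 1761039350070 = 251577050010.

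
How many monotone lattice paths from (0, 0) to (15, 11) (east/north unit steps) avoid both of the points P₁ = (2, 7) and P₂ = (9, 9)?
Number of paths = 6315408

Inclusion–exclusion. Total paths: C(26, 15) = 7726160. Through P₁: C(9, 2)·C(17, 13) = 85680. Through P₂: C(18, 9)·C(8, 6) = 1361360. Since P₁ is strictly southwest of P₂, a monotone path through both must visit P₁ then P₂; paths through both = C(9, 2)·C(9, 7)·C(8, 6) = 36288. Avoid both = 7726160 − 85680 − 1361360 + 36288 = 6315408.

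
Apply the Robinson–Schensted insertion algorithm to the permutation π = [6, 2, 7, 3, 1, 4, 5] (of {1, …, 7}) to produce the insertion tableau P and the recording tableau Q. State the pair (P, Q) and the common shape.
P = [1, 3, 4, 5] / [2, 7] / [6];  Q = [1, 3, 6, 7] / [2, 4] / [5];  common shape = (4, 2, 1)

Row-insert the values π_1, π_2, … into P one at a time, bumping the leftmost entry strictly greater than the inserted value down to the next row. The recording tableau Q records, in position (i, j), the step at which that cell was added to P.
  Insert 6 (step 1): P = [6];  Q = [1]
  Insert 2 (step 2): P = [2] / [6];  Q = [1] / [2]
  Insert 7 (step 3): P = [2, 7] / [6];  Q = [1, 3] / [2]
  Insert 3 (step 4): P = [2, 3] / [6, 7];  Q = [1, 3] / [2, 4]
  Insert 1 (step 5): P = [1, 3] / [2, 7] / [6];  Q = [1, 3] / [2, 4] / [5]
  Insert 4 (step 6): P = [1, 3, 4] / [2, 7] / [6];  Q = [1, 3, 6] / [2, 4] / [5]
  Insert 5 (step 7): P = [1, 3, 4, 5] / [2, 7] / [6];  Q = [1, 3, 6, 7] / [2, 4] / [5]
Final shape: (4, 2, 1).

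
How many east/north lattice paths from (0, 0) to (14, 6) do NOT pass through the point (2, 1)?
Number of paths = 20196

Total paths from (0, 0) to (14, 6): C(20, 14) = 38760. Paths through (2, 1): (paths (0, 0) → (2, 1)) × (paths (2, 1) → (14, 6)) = C(3, 2) · C(17, 12) = 3 · 6188 = 18564. Avoidance count = 38760 − 18564 = 20196.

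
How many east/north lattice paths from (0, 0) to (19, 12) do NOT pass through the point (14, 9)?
Number of paths = 95357885

Total paths from (0, 0) to (19, 12): C(31, 19) = 141120525. Paths through (14, 9): (paths (0, 0) → (14, 9)) × (paths (14, 9) → (19, 12)) = C(23, 14) · C(8, 5) = 817190 · 56 = 45762640. Avoidance count = 141120525 − 45762640 = 95357885.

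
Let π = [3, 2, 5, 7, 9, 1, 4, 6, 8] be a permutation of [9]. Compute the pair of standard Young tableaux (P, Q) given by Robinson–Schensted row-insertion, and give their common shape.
P = [1, 4, 6, 8] / [2, 5, 7, 9] / [3];  Q = [1, 3, 4, 5] / [2, 7, 8, 9] / [6];  common shape = (4, 4, 1)

Row-insert the values π_1, π_2, … into P one at a time, bumping the leftmost entry strictly greater than the inserted value down to the next row. The recording tableau Q records, in position (i, j), the step at which that cell was added to P.
  Insert 3 (step 1): P = [3];  Q = [1]
  Insert 2 (step 2): P = [2] / [3];  Q = [1] / [2]
  Insert 5 (step 3): P = [2, 5] / [3];  Q = [1, 3] / [2]
  Insert 7 (step 4): P = [2, 5, 7] / [3];  Q = [1, 3, 4] / [2]
  Insert 9 (step 5): P = [2, 5, 7, 9] / [3];  Q = [1, 3, 4, 5] / [2]
  Insert 1 (step 6): P = [1, 5, 7, 9] / [2] / [3];  Q = [1, 3, 4, 5] / [2] / [6]
  Insert 4 (step 7): P = [1, 4, 7, 9] / [2, 5] / [3];  Q = [1, 3, 4, 5] / [2, 7] / [6]
  Insert 6 (step 8): P = [1, 4, 6, 9] / [2, 5, 7] / [3];  Q = [1, 3, 4, 5] / [2, 7, 8] / [6]
  Insert 8 (step 9): P = [1, 4, 6, 8] / [2, 5, 7, 9] / [3];  Q = [1, 3, 4, 5] / [2, 7, 8, 9] / [6]
Final shape: (4, 4, 1).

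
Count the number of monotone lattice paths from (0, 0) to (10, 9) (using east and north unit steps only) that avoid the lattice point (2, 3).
Number of paths = 62348

Total paths from (0, 0) to (10, 9): C(19, 10) = 92378. Paths through (2, 3): (paths (0, 0) → (2, 3)) × (paths (2, 3) → (10, 9)) = C(5, 2) · C(14, 8) = 10 · 3003 = 30030. Avoidance count = 92378 − 30030 = 62348.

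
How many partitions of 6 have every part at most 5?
p(6, parts ≤ 5) = 10

Partitions of 6 with all parts ≤ 5: 5+1, 4+2, 4+1+1, 3+3, 3+2+1, 3+1+1+1, 2+2+2, 2+2+1+1, 2+1+1+1+1, 1+1+1+1+1+1. Count = 10.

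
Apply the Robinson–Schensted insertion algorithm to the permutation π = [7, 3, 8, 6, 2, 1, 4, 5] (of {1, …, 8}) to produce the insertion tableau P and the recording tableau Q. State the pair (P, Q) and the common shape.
P = [1, 4, 5] / [2, 6] / [3, 8] / [7];  Q = [1, 3, 8] / [2, 4] / [5, 7] / [6];  common shape = (3, 2, 2, 1)

Row-insert the values π_1, π_2, … into P one at a time, bumping the leftmost entry strictly greater than the inserted value down to the next row. The recording tableau Q records, in position (i, j), the step at which that cell was added to P.
  Insert 7 (step 1): P = [7];  Q = [1]
  Insert 3 (step 2): P = [3] / [7];  Q = [1] / [2]
  Insert 8 (step 3): P = [3, 8] / [7];  Q = [1, 3] / [2]
  Insert 6 (step 4): P = [3, 6] / [7, 8];  Q = [1, 3] / [2, 4]
  Insert 2 (step 5): P = [2, 6] / [3, 8] / [7];  Q = [1, 3] / [2, 4] / [5]
  Insert 1 (step 6): P = [1, 6] / [2, 8] / [3] / [7];  Q = [1, 3] / [2, 4] / [5] / [6]
  Insert 4 (step 7): P = [1, 4] / [2, 6] / [3, 8] / [7];  Q = [1, 3] / [2, 4] / [5, 7] / [6]
  Insert 5 (step 8): P = [1, 4, 5] / [2, 6] / [3, 8] / [7];  Q = [1, 3, 8] / [2, 4] / [5, 7] / [6]
Final shape: (3, 2, 2, 1).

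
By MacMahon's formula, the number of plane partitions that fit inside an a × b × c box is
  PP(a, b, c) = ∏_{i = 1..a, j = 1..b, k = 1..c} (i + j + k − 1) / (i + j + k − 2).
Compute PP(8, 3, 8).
PP(8, 3, 8) = 33803832920

Evaluate the triple product over i = 1..8, j = 1..3, k = 1..8. The factors are (2/1) · (3/2) · (4/3) · (5/4) · (6/5) · (7/6) · (8/7) · (9/8) · … (192 factors total). The numerators and denominators telescope so the product is an integer; carrying out the multiplication exactly gives PP(8, 3, 8) = 33803832920.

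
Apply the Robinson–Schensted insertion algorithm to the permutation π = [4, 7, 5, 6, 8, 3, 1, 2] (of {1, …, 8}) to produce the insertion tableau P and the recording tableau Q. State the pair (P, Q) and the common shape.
P = [1, 2, 6, 8] / [3, 5] / [4] / [7];  Q = [1, 2, 4, 5] / [3, 8] / [6] / [7];  common shape = (4, 2, 1, 1)

Row-insert the values π_1, π_2, … into P one at a time, bumping the leftmost entry strictly greater than the inserted value down to the next row. The recording tableau Q records, in position (i, j), the step at which that cell was added to P.
  Insert 4 (step 1): P = [4];  Q = [1]
  Insert 7 (step 2): P = [4, 7];  Q = [1, 2]
  Insert 5 (step 3): P = [4, 5] / [7];  Q = [1, 2] / [3]
  Insert 6 (step 4): P = [4, 5, 6] / [7];  Q = [1, 2, 4] / [3]
  Insert 8 (step 5): P = [4, 5, 6, 8] / [7];  Q = [1, 2, 4, 5] / [3]
  Insert 3 (step 6): P = [3, 5, 6, 8] / [4] / [7];  Q = [1, 2, 4, 5] / [3] / [6]
  Insert 1 (step 7): P = [1, 5, 6, 8] / [3] / [4] / [7];  Q = [1, 2, 4, 5] / [3] / [6] / [7]
  Insert 2 (step 8): P = [1, 2, 6, 8] / [3, 5] / [4] / [7];  Q = [1, 2, 4, 5] / [3, 8] / [6] / [7]
Final shape: (4, 2, 1, 1).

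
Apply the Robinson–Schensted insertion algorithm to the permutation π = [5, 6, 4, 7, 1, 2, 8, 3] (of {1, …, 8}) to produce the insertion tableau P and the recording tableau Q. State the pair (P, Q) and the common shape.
P = [1, 2, 3, 8] / [4, 6, 7] / [5];  Q = [1, 2, 4, 7] / [3, 6, 8] / [5];  common shape = (4, 3, 1)

Row-insert the values π_1, π_2, … into P one at a time, bumping the leftmost entry strictly greater than the inserted value down to the next row. The recording tableau Q records, in position (i, j), the step at which that cell was added to P.
  Insert 5 (step 1): P = [5];  Q = [1]
  Insert 6 (step 2): P = [5, 6];  Q = [1, 2]
  Insert 4 (step 3): P = [4, 6] / [5];  Q = [1, 2] / [3]
  Insert 7 (step 4): P = [4, 6, 7] / [5];  Q = [1, 2, 4] / [3]
  Insert 1 (step 5): P = [1, 6, 7] / [4] / [5];  Q = [1, 2, 4] / [3] / [5]
  Insert 2 (step 6): P = [1, 2, 7] / [4, 6] / [5];  Q = [1, 2, 4] / [3, 6] / [5]
  Insert 8 (step 7): P = [1, 2, 7, 8] / [4, 6] / [5];  Q = [1, 2, 4, 7] / [3, 6] / [5]
  Insert 3 (step 8): P = [1, 2, 3, 8] / [4, 6, 7] / [5];  Q = [1, 2, 4, 7] / [3, 6, 8] / [5]
Final shape: (4, 3, 1).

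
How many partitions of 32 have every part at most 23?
p(32, parts ≤ 23) = 8282

Use the recurrence p(n, m) = p(n, m−1) + p(n−m, m): either the largest part is < m (count p(n, m−1)) or the largest part is exactly m (remove one copy of m, count p(n−m, m)). With p(0, ·) = 1 this gives p(32, parts ≤ 23) = 8282. (By conjugating Young diagrams, this also counts partitions of 32 into at most 23 parts.)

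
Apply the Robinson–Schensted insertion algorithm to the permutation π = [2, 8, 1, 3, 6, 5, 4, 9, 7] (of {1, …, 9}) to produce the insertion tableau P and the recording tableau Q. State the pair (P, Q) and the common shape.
P = [1, 3, 4, 7] / [2, 5, 9] / [6] / [8];  Q = [1, 2, 5, 8] / [3, 4, 9] / [6] / [7];  common shape = (4, 3, 1, 1)

Row-insert the values π_1, π_2, … into P one at a time, bumping the leftmost entry strictly greater than the inserted value down to the next row. The recording tableau Q records, in position (i, j), the step at which that cell was added to P.
  Insert 2 (step 1): P = [2];  Q = [1]
  Insert 8 (step 2): P = [2, 8];  Q = [1, 2]
  Insert 1 (step 3): P = [1, 8] / [2];  Q = [1, 2] / [3]
  Insert 3 (step 4): P = [1, 3] / [2, 8];  Q = [1, 2] / [3, 4]
  Insert 6 (step 5): P = [1, 3, 6] / [2, 8];  Q = [1, 2, 5] / [3, 4]
  Insert 5 (step 6): P = [1, 3, 5] / [2, 6] / [8];  Q = [1, 2, 5] / [3, 4] / [6]
  Insert 4 (step 7): P = [1, 3, 4] / [2, 5] / [6] / [8];  Q = [1, 2, 5] / [3, 4] / [6] / [7]
  Insert 9 (step 8): P = [1, 3, 4, 9] / [2, 5] / [6] / [8];  Q = [1, 2, 5, 8] / [3, 4] / [6] / [7]
  Insert 7 (step 9): P = [1, 3, 4, 7] / [2, 5, 9] / [6] / [8];  Q = [1, 2, 5, 8] / [3, 4, 9] / [6] / [7]
Final shape: (4, 3, 1, 1).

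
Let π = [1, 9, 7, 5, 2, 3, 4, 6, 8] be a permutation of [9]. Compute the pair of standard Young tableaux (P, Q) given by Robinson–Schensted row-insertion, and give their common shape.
P = [1, 2, 3, 4, 6, 8] / [5] / [7] / [9];  Q = [1, 2, 6, 7, 8, 9] / [3] / [4] / [5];  common shape = (6, 1, 1, 1)

Row-insert the values π_1, π_2, … into P one at a time, bumping the leftmost entry strictly greater than the inserted value down to the next row. The recording tableau Q records, in position (i, j), the step at which that cell was added to P.
  Insert 1 (step 1): P = [1];  Q = [1]
  Insert 9 (step 2): P = [1, 9];  Q = [1, 2]
  Insert 7 (step 3): P = [1, 7] / [9];  Q = [1, 2] / [3]
  Insert 5 (step 4): P = [1, 5] / [7] / [9];  Q = [1, 2] / [3] / [4]
  Insert 2 (step 5): P = [1, 2] / [5] / [7] / [9];  Q = [1, 2] / [3] / [4] / [5]
  Insert 3 (step 6): P = [1, 2, 3] / [5] / [7] / [9];  Q = [1, 2, 6] / [3] / [4] / [5]
  Insert 4 (step 7): P = [1, 2, 3, 4] / [5] / [7] / [9];  Q = [1, 2, 6, 7] / [3] / [4] / [5]
  Insert 6 (step 8): P = [1, 2, 3, 4, 6] / [5] / [7] / [9];  Q = [1, 2, 6, 7, 8] / [3] / [4] / [5]
  Insert 8 (step 9): P = [1, 2, 3, 4, 6, 8] / [5] / [7] / [9];  Q = [1, 2, 6, 7, 8, 9] / [3] / [4] / [5]
Final shape: (6, 1, 1, 1).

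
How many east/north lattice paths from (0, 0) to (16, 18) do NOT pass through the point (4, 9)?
Number of paths = 1993801480

Total paths from (0, 0) to (16, 18): C(34, 16) = 2203961430. Paths through (4, 9): (paths (0, 0) → (4, 9)) × (paths (4, 9) → (16, 18)) = C(13, 4) · C(21, 12) = 715 · 293930 = 210159950. Avoidance count = 2203961430 − 210159950 = 1993801480.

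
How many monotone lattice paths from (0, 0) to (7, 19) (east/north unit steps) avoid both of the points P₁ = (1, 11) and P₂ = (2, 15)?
Number of paths = 612188

Inclusion–exclusion. Total paths: C(26, 7) = 657800. Through P₁: C(12, 1)·C(14, 6) = 36036. Through P₂: C(17, 2)·C(9, 5) = 17136. Since P₁ is strictly southwest of P₂, a monotone path through both must visit P₁ then P₂; paths through both = C(12, 1)·C(5, 1)·C(9, 5) = 7560. Avoid both = 657800 − 36036 − 17136 + 7560 = 612188.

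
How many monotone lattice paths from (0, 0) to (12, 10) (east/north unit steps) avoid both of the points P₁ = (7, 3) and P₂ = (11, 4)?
Number of paths = 546251

Inclusion–exclusion. Total paths: C(22, 12) = 646646. Through P₁: C(10, 7)·C(12, 5) = 95040. Through P₂: C(15, 11)·C(7, 1) = 9555. Since P₁ is strictly southwest of P₂, a monotone path through both must visit P₁ then P₂; paths through both = C(10, 7)·C(5, 4)·C(7, 1) = 4200. Avoid both = 646646 − 95040 − 9555 + 4200 = 546251.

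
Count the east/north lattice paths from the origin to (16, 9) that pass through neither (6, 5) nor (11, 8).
Number of paths = 1282253

Inclusion–exclusion. Total paths: C(25, 16) = 2042975. Through P₁: C(11, 6)·C(14, 10) = 462462. Through P₂: C(19, 11)·C(6, 5) = 453492. Since P₁ is strictly southwest of P₂, a monotone path through both must visit P₁ then P₂; paths through both = C(11, 6)·C(8, 5)·C(6, 5) = 155232. Avoid both = 2042975 − 462462 − 453492 + 155232 = 1282253.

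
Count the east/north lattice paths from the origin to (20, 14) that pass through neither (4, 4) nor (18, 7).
Number of paths = 1004562590

Inclusion–exclusion. Total paths: C(34, 20) = 1391975640. Through P₁: C(8, 4)·C(26, 16) = 371821450. Through P₂: C(25, 18)·C(9, 2) = 17305200. Since P₁ is strictly southwest of P₂, a monotone path through both must visit P₁ then P₂; paths through both = C(8, 4)·C(17, 14)·C(9, 2) = 1713600. Avoid both = 1391975640 − 371821450 − 17305200 + 1713600 = 1004562590.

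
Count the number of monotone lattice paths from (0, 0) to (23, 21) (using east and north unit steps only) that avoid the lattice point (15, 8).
Number of paths = 1912842404220

Total paths from (0, 0) to (23, 21): C(44, 23) = 2012616400080. Paths through (15, 8): (paths (0, 0) → (15, 8)) × (paths (15, 8) → (23, 21)) = C(23, 15) · C(21, 8) = 490314 · 203490 = 99773995860. Avoidance count = 2012616400080 − 99773995860 = 1912842404220.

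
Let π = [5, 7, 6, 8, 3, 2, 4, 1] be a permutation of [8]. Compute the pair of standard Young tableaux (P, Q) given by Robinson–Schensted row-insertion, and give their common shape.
P = [1, 4, 8] / [2, 6] / [3] / [5] / [7];  Q = [1, 2, 4] / [3, 7] / [5] / [6] / [8];  common shape = (3, 2, 1, 1, 1)

Row-insert the values π_1, π_2, … into P one at a time, bumping the leftmost entry strictly greater than the inserted value down to the next row. The recording tableau Q records, in position (i, j), the step at which that cell was added to P.
  Insert 5 (step 1): P = [5];  Q = [1]
  Insert 7 (step 2): P = [5, 7];  Q = [1, 2]
  Insert 6 (step 3): P = [5, 6] / [7];  Q = [1, 2] / [3]
  Insert 8 (step 4): P = [5, 6, 8] / [7];  Q = [1, 2, 4] / [3]
  Insert 3 (step 5): P = [3, 6, 8] / [5] / [7];  Q = [1, 2, 4] / [3] / [5]
  Insert 2 (step 6): P = [2, 6, 8] / [3] / [5] / [7];  Q = [1, 2, 4] / [3] / [5] / [6]
  Insert 4 (step 7): P = [2, 4, 8] / [3, 6] / [5] / [7];  Q = [1, 2, 4] / [3, 7] / [5] / [6]
  Insert 1 (step 8): P = [1, 4, 8] / [2, 6] / [3] / [5] / [7];  Q = [1, 2, 4] / [3, 7] / [5] / [6] / [8]
Final shape: (3, 2, 1, 1, 1).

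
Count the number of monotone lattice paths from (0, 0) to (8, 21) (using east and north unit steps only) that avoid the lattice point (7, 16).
Number of paths = 2821203

Total paths from (0, 0) to (8, 21): C(29, 8) = 4292145. Paths through (7, 16): (paths (0, 0) → (7, 16)) × (paths (7, 16) → (8, 21)) = C(23, 7) · C(6, 1) = 245157 · 6 = 1470942. Avoidance count = 4292145 − 1470942 = 2821203.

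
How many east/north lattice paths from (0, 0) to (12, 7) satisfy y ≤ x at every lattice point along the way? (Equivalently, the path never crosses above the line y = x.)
Number of paths = 23256

By the reflection principle (André's argument), the number of monotone paths to (12, 7) with n ≤ m that never go above y = x is C(19, 12) − C(19, 13) = 50388 − 27132 = 23256.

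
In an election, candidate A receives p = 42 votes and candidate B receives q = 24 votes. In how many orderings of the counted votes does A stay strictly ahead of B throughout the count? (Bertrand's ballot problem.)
Strict-lead orderings = 170301657026428200

Total orderings of the 66 votes with 42 for A: C(66, 42) = 624439409096903400. By the Bertrand ballot formula (Cycle Lemma / reflection principle), the number of orderings in which A is strictly ahead of B throughout is (p − q)/(p + q) · C(p + q, p) = (42 − 24)/(42 + 24) · 624439409096903400 = 170301657026428200.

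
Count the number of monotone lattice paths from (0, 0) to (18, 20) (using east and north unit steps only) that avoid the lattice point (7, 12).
Number of paths = 29769574794

Total paths from (0, 0) to (18, 20): C(38, 18) = 33578000610. Paths through (7, 12): (paths (0, 0) → (7, 12)) × (paths (7, 12) → (18, 20)) = C(19, 7) · C(19, 11) = 50388 · 75582 = 3808425816. Avoidance count = 33578000610 − 3808425816 = 29769574794.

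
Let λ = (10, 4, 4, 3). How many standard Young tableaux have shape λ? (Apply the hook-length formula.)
# SYT of shape (10, 4, 4, 3) = 53178720

Hook-length formula: f^λ = n! / Π hook(c), product over all cells c of the Young diagram. For λ = (10, 4, 4, 3), n = 21 boxes. Hook lengths by row (left-to-right, top-to-bottom): [13, 12, 11, 9, 6, 5, 4, 3, 2, 1]; [6, 5, 4, 2]; [5, 4, 3, 1]; [3, 2, 1]. Product of hooks = 960740352000. So f^λ = 21! / 960740352000 = 51090942171709440000 / 960740352000 = 53178720.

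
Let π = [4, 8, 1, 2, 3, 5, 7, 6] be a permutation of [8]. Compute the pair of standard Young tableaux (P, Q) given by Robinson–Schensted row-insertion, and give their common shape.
P = [1, 2, 3, 5, 6] / [4, 7] / [8];  Q = [1, 2, 5, 6, 7] / [3, 4] / [8];  common shape = (5, 2, 1)

Row-insert the values π_1, π_2, … into P one at a time, bumping the leftmost entry strictly greater than the inserted value down to the next row. The recording tableau Q records, in position (i, j), the step at which that cell was added to P.
  Insert 4 (step 1): P = [4];  Q = [1]
  Insert 8 (step 2): P = [4, 8];  Q = [1, 2]
  Insert 1 (step 3): P = [1, 8] / [4];  Q = [1, 2] / [3]
  Insert 2 (step 4): P = [1, 2] / [4, 8];  Q = [1, 2] / [3, 4]
  Insert 3 (step 5): P = [1, 2, 3] / [4, 8];  Q = [1, 2, 5] / [3, 4]
  Insert 5 (step 6): P = [1, 2, 3, 5] / [4, 8];  Q = [1, 2, 5, 6] / [3, 4]
  Insert 7 (step 7): P = [1, 2, 3, 5, 7] / [4, 8];  Q = [1, 2, 5, 6, 7] / [3, 4]
  Insert 6 (step 8): P = [1, 2, 3, 5, 6] / [4, 7] / [8];  Q = [1, 2, 5, 6, 7] / [3, 4] / [8]
Final shape: (5, 2, 1).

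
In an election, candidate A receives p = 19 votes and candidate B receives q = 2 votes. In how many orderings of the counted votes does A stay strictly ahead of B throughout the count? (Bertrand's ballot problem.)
Strict-lead orderings = 170

Total orderings of the 21 votes with 19 for A: C(21, 19) = 210. By the Bertrand ballot formula (Cycle Lemma / reflection principle), the number of orderings in which A is strictly ahead of B throughout is (p − q)/(p + q) · C(p + q, p) = (19 − 2)/(19 + 2) · 210 = 170.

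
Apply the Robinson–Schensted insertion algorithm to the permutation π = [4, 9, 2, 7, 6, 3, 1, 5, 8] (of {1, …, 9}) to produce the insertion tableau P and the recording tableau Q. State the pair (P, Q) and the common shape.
P = [1, 3, 5, 8] / [2, 6] / [4] / [7] / [9];  Q = [1, 2, 8, 9] / [3, 4] / [5] / [6] / [7];  common shape = (4, 2, 1, 1, 1)

Row-insert the values π_1, π_2, … into P one at a time, bumping the leftmost entry strictly greater than the inserted value down to the next row. The recording tableau Q records, in position (i, j), the step at which that cell was added to P.
  Insert 4 (step 1): P = [4];  Q = [1]
  Insert 9 (step 2): P = [4, 9];  Q = [1, 2]
  Insert 2 (step 3): P = [2, 9] / [4];  Q = [1, 2] / [3]
  Insert 7 (step 4): P = [2, 7] / [4, 9];  Q = [1, 2] / [3, 4]
  Insert 6 (step 5): P = [2, 6] / [4, 7] / [9];  Q = [1, 2] / [3, 4] / [5]
  Insert 3 (step 6): P = [2, 3] / [4, 6] / [7] / [9];  Q = [1, 2] / [3, 4] / [5] / [6]
  Insert 1 (step 7): P = [1, 3] / [2, 6] / [4] / [7] / [9];  Q = [1, 2] / [3, 4] / [5] / [6] / [7]
  Insert 5 (step 8): P = [1, 3, 5] / [2, 6] / [4] / [7] / [9];  Q = [1, 2, 8] / [3, 4] / [5] / [6] / [7]
  Insert 8 (step 9): P = [1, 3, 5, 8] / [2, 6] / [4] / [7] / [9];  Q = [1, 2, 8, 9] / [3, 4] / [5] / [6] / [7]
Final shape: (4, 2, 1, 1, 1).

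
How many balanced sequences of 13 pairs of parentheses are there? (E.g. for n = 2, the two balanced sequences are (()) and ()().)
C_13 = 742900

These balanced parentheses are counted by the Catalan number C_n = (1/(n + 1)) · C(2n, n). For n = 13: C_13 = (1/14) · C(26, 13) = 10400600/14 = 742900.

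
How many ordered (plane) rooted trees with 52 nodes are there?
C_51 = 7684785670514316385230816156

These ordered rooted trees are counted by the Catalan number C_n = (1/(n + 1)) · C(2n, n). For n = 51: C_51 = (1/52) · C(102, 51) = 399608854866744452032002440112/52 = 7684785670514316385230816156.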